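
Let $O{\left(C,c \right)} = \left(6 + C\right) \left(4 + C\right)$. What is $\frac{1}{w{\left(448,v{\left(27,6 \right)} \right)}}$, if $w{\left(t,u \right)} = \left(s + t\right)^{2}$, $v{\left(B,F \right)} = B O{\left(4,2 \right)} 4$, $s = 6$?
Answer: $\frac{1}{206116} \approx 4.8516 \cdot 10^{-6}$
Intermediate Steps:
$O{\left(C,c \right)} = \left(4 + C\right) \left(6 + C\right)$
$v{\left(B,F \right)} = 320 B$ ($v{\left(B,F \right)} = B \left(24 + 4^{2} + 10 \cdot 4\right) 4 = B \left(24 + 16 + 40\right) 4 = B 80 \cdot 4 = 80 B 4 = 320 B$)
$w{\left(t,u \right)} = \left(6 + t\right)^{2}$
$\frac{1}{w{\left(448,v{\left(27,6 \right)} \right)}} = \frac{1}{\left(6 + 448\right)^{2}} = \frac{1}{454^{2}} = \frac{1}{206116}$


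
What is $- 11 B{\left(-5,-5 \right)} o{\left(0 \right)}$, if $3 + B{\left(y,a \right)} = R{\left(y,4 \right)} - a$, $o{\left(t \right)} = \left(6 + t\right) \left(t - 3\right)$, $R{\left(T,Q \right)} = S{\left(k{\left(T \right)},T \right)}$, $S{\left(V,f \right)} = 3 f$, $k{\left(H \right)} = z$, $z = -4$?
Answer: $-2574$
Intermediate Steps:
$k{\left(H \right)} = -4$
$R{\left(T,Q \right)} = 3 T$
$o{\left(t \right)} = \left(-3 + t\right) \left(6 + t\right)$ ($o{\left(t \right)} = \left(6 + t\right) \left(-3 + t\right) = \left(-3 + t\right) \left(6 + t\right)$)
$B{\left(y,a \right)} = -3 - a + 3 y$ ($B{\left(y,a \right)} = -3 - \left(a - 3 y\right) = -3 - a + 3 y$)
$- 11 B{\left(-5,-5 \right)} o{\left(0 \right)} = - 11 \left(-3 - -5 + 3 \left(-5\right)\right) \left(-18 + 0^{2} + 3 \cdot 0\right) = - 11 \left(-3 + 5 - 15\right) \left(-18 + 0 + 0\right) = \left(-11\right) \left(-13\right) \left(-18\right) = 143 \left(-18\right) = -2574$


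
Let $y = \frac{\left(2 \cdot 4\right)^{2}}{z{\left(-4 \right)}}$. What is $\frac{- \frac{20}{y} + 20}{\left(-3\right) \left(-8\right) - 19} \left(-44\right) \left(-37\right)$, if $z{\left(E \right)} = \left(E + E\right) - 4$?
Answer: $7733$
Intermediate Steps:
$z{\left(E \right)} = -4 + 2 E$ ($z{\left(E \right)} = 2 E - 4 = -4 + 2 E$)
$y = - \frac{16}{3}$ ($y = \frac{\left(2 \cdot 4\right)^{2}}{-4 + 2 \left(-4\right)} = \frac{8^{2}}{-4 - 8} = \frac{64}{-12} = 64 \left(- \frac{1}{12}\right) = - \frac{16}{3} \approx -5.3333$)
$\frac{- \frac{20}{y} + 20}{\left(-3\right) \left(-8\right) - 19} \left(-44\right) \left(-37\right) = \frac{- \frac{20}{- \frac{16}{3}} + 20}{\left(-3\right) \left(-8\right) - 19} \left(-44\right) \left(-37\right) = \frac{\left(-20\right) \left(- \frac{3}{16}\right) + 20}{24 - 19} \left(-44\right) \left(-37\right) = \frac{\frac{15}{4} + 20}{5} \left(-44\right) \left(-37\right) = \frac{95}{4} \cdot \frac{1}{5} \left(-44\right) \left(-37\right) = \frac{19}{4} \left(-44\right) \left(-37\right) = \left(-209\right) \left(-37\right) = 7733$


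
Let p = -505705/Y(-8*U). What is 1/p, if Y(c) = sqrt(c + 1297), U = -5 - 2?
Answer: -sqrt(1353)/505705 ≈ -7.2736e-5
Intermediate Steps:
U = -7
Y(c) = sqrt(1297 + c)
p = -505705*sqrt(1353)/1353 (p = -505705/sqrt(1297 - 8*(-7)) = -505705/sqrt(1297 + 56) = -505705*sqrt(1353)/1353 ≈ -13748.)
1/p = 1/(-505705*sqrt(1353)/1353) = -sqrt(1353)/505705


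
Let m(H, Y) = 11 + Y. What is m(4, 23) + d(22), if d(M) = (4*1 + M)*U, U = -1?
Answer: 8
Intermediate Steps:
d(M) = -4 - M (d(M) = (4*1 + M)*(-1) = (4 + M)*(-1) = -4 - M)
m(4, 23) + d(22) = (11 + 23) + (-4 - 1*22) = 34 + (-4 - 22) = 34 - 26 = 8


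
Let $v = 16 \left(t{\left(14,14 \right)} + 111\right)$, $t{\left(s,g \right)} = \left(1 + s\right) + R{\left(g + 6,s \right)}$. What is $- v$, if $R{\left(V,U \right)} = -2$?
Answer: $-1984$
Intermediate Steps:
$t{\left(s,g \right)} = -1 + s$ ($t{\left(s,g \right)} = \left(1 + s\right) - 2 = -1 + s$)
$v = 1984$ ($v = 16 \left(\left(-1 + 14\right) + 111\right) = 16 \left(13 + 111\right) = 16 \cdot 124 = 1984$)
$- v = \left(-1\right) 1984 = -1984$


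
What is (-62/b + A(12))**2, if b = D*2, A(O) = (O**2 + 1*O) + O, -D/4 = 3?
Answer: 4190209/144 ≈ 29099.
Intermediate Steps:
D = -12 (D = -4*3 = -12)
A(O) = O**2 + 2*O (A(O) = (O**2 + O) + O = (O + O**2) + O = O**2 + 2*O)
b = -24 (b = -12*2 = -24)
(-62/b + A(12))**2 = (-62/(-24) + 12*(2 + 12))**2 = (-62*(-1/24) + 12*14)**2 = (31/12 + 168)**2 = (2047/12)**2 = 4190209/144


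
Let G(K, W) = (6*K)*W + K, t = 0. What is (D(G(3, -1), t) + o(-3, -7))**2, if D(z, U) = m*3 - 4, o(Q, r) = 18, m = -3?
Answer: 25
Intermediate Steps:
G(K, W) = K + 6*K*W (G(K, W) = 6*K*W + K = K + 6*K*W)
D(z, U) = -13 (D(z, U) = -3*3 - 4 = -9 - 4 = -13)
(D(G(3, -1), t) + o(-3, -7))**2 = (-13 + 18)**2 = 5**2 = 25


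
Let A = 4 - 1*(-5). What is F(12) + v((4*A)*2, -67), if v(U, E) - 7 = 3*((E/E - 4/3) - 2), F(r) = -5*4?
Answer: -20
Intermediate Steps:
A = 9 (A = 4 + 5 = 9)
F(r) = -20
v(U, E) = 0 (v(U, E) = 7 + 3*((E/E - 4/3) - 2) = 7 + 3*((1 - 4*1/3) - 2) = 7 + 3*((1 - 4/3) - 2) = 7 + 3*(-1/3 - 2) = 7 + 3*(-7/3) = 7 - 7 = 0)
F(12) + v((4*A)*2, -67) = -20 + 0 = -20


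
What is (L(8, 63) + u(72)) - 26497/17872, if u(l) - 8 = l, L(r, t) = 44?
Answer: 2189631/17872 ≈ 122.52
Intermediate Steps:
u(l) = 8 + l
(L(8, 63) + u(72)) - 26497/17872 = (44 + (8 + 72)) - 26497/17872 = (44 + 80) - 26497*1/17872 = 124 - 26497/17872 = 2189631/17872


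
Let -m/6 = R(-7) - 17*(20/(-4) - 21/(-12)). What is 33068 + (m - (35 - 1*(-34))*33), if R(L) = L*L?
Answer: 60331/2 ≈ 30166.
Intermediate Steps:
R(L) = L²
m = -1251/2 (m = -6*((-7)² - 17*(20/(-4) - 21/(-12))) = -6*(49 - 17*(20*(-¼) - 21*(-1/12))) = -6*(49 - 17*(-5 + 7/4)) = -6*(49 - 17*(-13/4)) = -6*(49 + 221/4) = -6*417/4 = -1251/2 ≈ -625.50)
33068 + (m - (35 - 1*(-34))*33) = 33068 + (-1251/2 - (35 - 1*(-34))*33) = 33068 + (-1251/2 - (35 + 34)*33) = 33068 + (-1251/2 - 69*33) = 33068 + (-1251/2 - 1*2277) = 33068 + (-1251/2 - 2277) = 33068 - 5805/2 = 60331/2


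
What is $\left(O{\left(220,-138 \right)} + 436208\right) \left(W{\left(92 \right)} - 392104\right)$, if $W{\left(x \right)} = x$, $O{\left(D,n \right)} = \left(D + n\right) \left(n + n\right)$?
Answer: $-162126754912$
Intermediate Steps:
$O{\left(D,n \right)} = 2 n \left(D + n\right)$ ($O{\left(D,n \right)} = \left(D + n\right) 2 n = 2 n \left(D + n\right)$)
$\left(O{\left(220,-138 \right)} + 436208\right) \left(W{\left(92 \right)} - 392104\right) = \left(2 \left(-138\right) \left(220 - 138\right) + 436208\right) \left(92 - 392104\right) = \left(2 \left(-138\right) 82 + 436208\right) \left(-392012\right) = \left(-22632 + 436208\right) \left(-392012\right) = 413576 \left(-392012\right) = -162126754912$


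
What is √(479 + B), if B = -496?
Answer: I*√17 ≈ 4.1231*I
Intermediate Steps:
√(479 + B) = √(479 - 496) = √(-17) = I*√17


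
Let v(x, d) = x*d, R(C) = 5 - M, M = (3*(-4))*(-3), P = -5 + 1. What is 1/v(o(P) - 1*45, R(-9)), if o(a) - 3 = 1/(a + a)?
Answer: 8/10447 ≈ 0.00076577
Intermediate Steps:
P = -4
M = 36 (M = -12*(-3) = 36)
R(C) = -31 (R(C) = 5 - 1*36 = 5 - 36 = -31)
o(a) = 3 + 1/(2*a) (o(a) = 3 + 1/(a + a) = 3 + 1/(2*a))
v(x, d) = d*x
1/v(o(P) - 1*45, R(-9)) = 1/(-31*((3 + (1/2)/(-4)) - 1*45)) = 1/(-31*((3 + (1/2)*(-1/4)) - 45)) = 1/(-31*((3 - 1/8) - 45)) = 1/(-31*(23/8 - 45)) = 1/(-31*(-337/8)) = 1/(10447/8) = 8/10447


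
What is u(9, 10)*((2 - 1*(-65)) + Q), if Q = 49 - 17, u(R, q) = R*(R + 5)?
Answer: 12474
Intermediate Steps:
u(R, q) = R*(5 + R)
Q = 32
u(9, 10)*((2 - 1*(-65)) + Q) = (9*(5 + 9))*((2 - 1*(-65)) + 32) = (9*14)*((2 + 65) + 32) = 126*(67 + 32) = 126*99 = 12474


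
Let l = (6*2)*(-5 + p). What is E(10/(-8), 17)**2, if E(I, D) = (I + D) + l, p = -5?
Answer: 173889/16 ≈ 10868.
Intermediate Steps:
l = -120 (l = (6*2)*(-5 - 5) = 12*(-10) = -120)
E(I, D) = -120 + D + I (E(I, D) = (I + D) - 120 = (D + I) - 120 = -120 + D + I)
E(10/(-8), 17)**2 = (-120 + 17 + 10/(-8))**2 = (-120 + 17 + 10*(-1/8))**2 = (-120 + 17 - 5/4)**2 = (-417/4)**2 = 173889/16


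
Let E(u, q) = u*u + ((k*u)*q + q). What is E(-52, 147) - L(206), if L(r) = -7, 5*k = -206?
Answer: 1588954/5 ≈ 3.1779e+5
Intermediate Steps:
k = -206/5 (k = (1/5)*(-206) = -206/5 ≈ -41.200)
E(u, q) = q + u**2 - 206*q*u/5 (E(u, q) = u*u + ((-206*u/5)*q + q) = u**2 + (-206*q*u/5 + q) = u**2 + (q - 206*q*u/5) = q + u**2 - 206*q*u/5)
E(-52, 147) - L(206) = (147 + (-52)**2 - 206/5*147*(-52)) - 1*(-7) = (147 + 2704 + 1574664/5) + 7 = 1588919/5 + 7 = 1588954/5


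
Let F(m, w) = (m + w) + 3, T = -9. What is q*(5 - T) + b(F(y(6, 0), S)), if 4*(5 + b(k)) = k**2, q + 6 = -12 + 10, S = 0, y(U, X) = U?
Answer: -387/4 ≈ -96.750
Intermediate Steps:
q = -8 (q = -6 + (-12 + 10) = -6 - 2 = -8)
F(m, w) = 3 + m + w
b(k) = -5 + k**2/4
q*(5 - T) + b(F(y(6, 0), S)) = -8*(5 - 1*(-9)) + (-5 + (3 + 6 + 0)**2/4) = -8*(5 + 9) + (-5 + (1/4)*9**2) = -8*14 + (-5 + (1/4)*81) = -112 + (-5 + 81/4) = -112 + 61/4 = -387/4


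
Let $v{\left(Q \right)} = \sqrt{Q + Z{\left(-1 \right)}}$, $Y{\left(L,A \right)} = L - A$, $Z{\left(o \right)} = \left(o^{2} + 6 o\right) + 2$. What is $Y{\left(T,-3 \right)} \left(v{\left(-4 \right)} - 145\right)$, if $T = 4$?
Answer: $-1015 + 7 i \sqrt{7} \approx -1015.0 + 18.52 i$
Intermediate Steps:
$Z{\left(o \right)} = 2 + o^{2} + 6 o$
$v{\left(Q \right)} = \sqrt{-3 + Q}$ ($v{\left(Q \right)} = \sqrt{Q + \left(2 + \left(-1\right)^{2} + 6 \left(-1\right)\right)} = \sqrt{Q + \left(2 + 1 - 6\right)} = \sqrt{Q - 3} = \sqrt{-3 + Q}$)
$Y{\left(T,-3 \right)} \left(v{\left(-4 \right)} - 145\right) = \left(4 - -3\right) \left(\sqrt{-3 - 4} - 145\right) = \left(4 + 3\right) \left(\sqrt{-7} - 145\right) = 7 \left(i \sqrt{7} - 145\right) = 7 \left(-145 + i \sqrt{7}\right) = -1015 + 7 i \sqrt{7}$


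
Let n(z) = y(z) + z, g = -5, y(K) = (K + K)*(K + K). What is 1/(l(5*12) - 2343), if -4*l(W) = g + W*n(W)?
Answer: -4/876967 ≈ -4.5612e-6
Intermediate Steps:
y(K) = 4*K**2 (y(K) = (2*K)*(2*K) = 4*K**2)
n(z) = z + 4*z**2 (n(z) = 4*z**2 + z = z + 4*z**2)
l(W) = 5/4 - W**2*(1 + 4*W)/4 (l(W) = -(-5 + W*(W*(1 + 4*W)))/4 = -(-5 + W**2*(1 + 4*W))/4 = 5/4 - W**2*(1 + 4*W)/4)
1/(l(5*12) - 2343) = 1/((5/4 - (5*12)**2*(1 + 4*(5*12))/4) - 2343) = 1/((5/4 - 1/4*60**2*(1 + 4*60)) - 2343) = 1/((5/4 - 1/4*3600*(1 + 240)) - 2343) = 1/((5/4 - 1/4*3600*241) - 2343) = 1/((5/4 - 216900) - 2343) = 1/(-867595/4 - 2343) = 1/(-876967/4) = -4/876967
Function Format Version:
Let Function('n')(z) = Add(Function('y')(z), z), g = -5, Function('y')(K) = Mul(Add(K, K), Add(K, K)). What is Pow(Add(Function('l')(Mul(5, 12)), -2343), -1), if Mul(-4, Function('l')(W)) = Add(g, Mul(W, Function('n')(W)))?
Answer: Rational(-4, 876967) ≈ -4.5612e-6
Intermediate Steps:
Function('y')(K) = Mul(4, Pow(K, 2)) (Function('y')(K) = Mul(Mul(2, K), Mul(2, K)) = Mul(4, Pow(K, 2)))
Function('n')(z) = Add(z, Mul(4, Pow(z, 2))) (Function('n')(z) = Add(Mul(4, Pow(z, 2)), z) = Add(z, Mul(4, Pow(z, 2))))
Function('l')(W) = Add(Rational(5, 4), Mul(Rational(-1, 4), Pow(W, 2), Add(1, Mul(4, W)))) (Function('l')(W) = Mul(Rational(-1, 4), Add(-5, Mul(W, Mul(W, Add(1, Mul(4, W)))))) = Mul(Rational(-1, 4), Add(-5, Mul(Pow(W, 2), Add(1, Mul(4, W))))) = Add(Rational(5, 4), Mul(Rational(-1, 4), Pow(W, 2), Add(1, Mul(4, W)))))
Pow(Add(Function('l')(Mul(5, 12)), -2343), -1) = Pow(Add(Add(Rational(5, 4), Mul(Rational(-1, 4), Pow(Mul(5, 12), 2), Add(1, Mul(4, Mul(5, 12))))), -2343), -1) = Pow(Add(Add(Rational(5, 4), Mul(Rational(-1, 4), Pow(60, 2), Add(1, Mul(4, 60)))), -2343), -1) = Pow(Add(Add(Rational(5, 4), Mul(Rational(-1, 4), 3600, Add(1, 240))), -2343), -1) = Pow(Add(Add(Rational(5, 4), Mul(Rational(-1, 4), 3600, 241)), -2343), -1) = Pow(Add(Add(Rational(5, 4), -216900), -2343), -1) = Pow(Add(Rational(-867595, 4), -2343), -1) = Pow(Rational(-876967, 4), -1) = Rational(-4, 876967)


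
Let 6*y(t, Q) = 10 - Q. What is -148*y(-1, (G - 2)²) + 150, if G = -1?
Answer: 376/3 ≈ 125.33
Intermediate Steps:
y(t, Q) = 5/3 - Q/6 (y(t, Q) = (10 - Q)/6 = 5/3 - Q/6)
-148*y(-1, (G - 2)²) + 150 = -148*(5/3 - (-1 - 2)²/6) + 150 = -148*(5/3 - ⅙*(-3)²) + 150 = -148*(5/3 - ⅙*9) + 150 = -148*(5/3 - 3/2) + 150 = -148*⅙ + 150 = -74/3 + 150 = 376/3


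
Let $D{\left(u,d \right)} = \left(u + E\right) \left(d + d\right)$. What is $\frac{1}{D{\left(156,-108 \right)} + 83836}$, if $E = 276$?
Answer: $- \frac{1}{9476} \approx -0.00010553$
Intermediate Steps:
$D{\left(u,d \right)} = 2 d \left(276 + u\right)$ ($D{\left(u,d \right)} = \left(u + 276\right) \left(d + d\right) = \left(276 + u\right) 2 d = 2 d \left(276 + u\right)$)
$\frac{1}{D{\left(156,-108 \right)} + 83836} = \frac{1}{2 \left(-108\right) \left(276 + 156\right) + 83836} = \frac{1}{2 \left(-108\right) 432 + 83836} = \frac{1}{-93312 + 83836} = \frac{1}{-9476} = - \frac{1}{9476}$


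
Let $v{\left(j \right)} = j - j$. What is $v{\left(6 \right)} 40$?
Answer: $0$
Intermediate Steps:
$v{\left(j \right)} = 0$
$v{\left(6 \right)} 40 = 0 \cdot 40 = 0$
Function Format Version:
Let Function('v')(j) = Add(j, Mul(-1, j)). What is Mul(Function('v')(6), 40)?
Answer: 0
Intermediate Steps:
Function('v')(j) = 0
Mul(Function('v')(6), 40) = Mul(0, 40) = 0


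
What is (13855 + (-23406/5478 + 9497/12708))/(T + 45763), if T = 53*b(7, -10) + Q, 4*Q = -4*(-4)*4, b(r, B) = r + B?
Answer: 1936269931/6377128560 ≈ 0.30363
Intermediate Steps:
b(r, B) = B + r
Q = 16 (Q = (-4*(-4)*4)/4 = (16*4)/4 = (1/4)*64 = 16)
T = -143 (T = 53*(-10 + 7) + 16 = 53*(-3) + 16 = -159 + 16 = -143)
(13855 + (-23406/5478 + 9497/12708))/(T + 45763) = (13855 + (-23406/5478 + 9497/12708))/(-143 + 45763) = (13855 + (-23406*1/5478 + 9497*(1/12708)))/45620 = (13855 + (-47/11 + 9497/12708))*(1/45620) = (13855 - 492809/139788)*(1/45620) = (1936269931/139788)*(1/45620) = 1936269931/6377128560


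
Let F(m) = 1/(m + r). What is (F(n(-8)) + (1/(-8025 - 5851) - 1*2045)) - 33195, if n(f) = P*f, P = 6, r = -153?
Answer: -98287052317/2789076 ≈ -35240.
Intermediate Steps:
n(f) = 6*f
F(m) = 1/(-153 + m) (F(m) = 1/(m - 153) = 1/(-153 + m))
(F(n(-8)) + (1/(-8025 - 5851) - 1*2045)) - 33195 = (1/(-153 + 6*(-8)) + (1/(-8025 - 5851) - 1*2045)) - 33195 = (1/(-153 - 48) + (1/(-13876) - 2045)) - 33195 = (1/(-201) + (-1/13876 - 2045)) - 33195 = (-1/201 - 28376421/13876) - 33195 = -5703674497/2789076 - 33195 = -98287052317/2789076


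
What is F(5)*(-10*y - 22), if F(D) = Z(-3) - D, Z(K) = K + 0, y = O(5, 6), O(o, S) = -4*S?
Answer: -1744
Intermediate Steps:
y = -24 (y = -4*6 = -24)
Z(K) = K
F(D) = -3 - D
F(5)*(-10*y - 22) = (-3 - 1*5)*(-10*(-24) - 22) = (-3 - 5)*(240 - 22) = -8*218 = -1744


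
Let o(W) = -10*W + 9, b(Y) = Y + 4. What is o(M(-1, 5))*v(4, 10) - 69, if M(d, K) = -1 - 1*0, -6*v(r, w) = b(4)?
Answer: -283/3 ≈ -94.333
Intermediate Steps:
b(Y) = 4 + Y
v(r, w) = -4/3 (v(r, w) = -(4 + 4)/6 = -⅙*8 = -4/3)
M(d, K) = -1 (M(d, K) = -1 + 0 = -1)
o(W) = 9 - 10*W
o(M(-1, 5))*v(4, 10) - 69 = (9 - 10*(-1))*(-4/3) - 69 = (9 + 10)*(-4/3) - 69 = 19*(-4/3) - 69 = -76/3 - 69 = -283/3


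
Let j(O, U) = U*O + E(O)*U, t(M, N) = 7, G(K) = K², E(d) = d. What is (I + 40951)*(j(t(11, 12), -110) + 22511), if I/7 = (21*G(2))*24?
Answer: 1154726173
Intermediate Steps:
I = 14112 (I = 7*((21*2²)*24) = 7*((21*4)*24) = 7*(84*24) = 7*2016 = 14112)
j(O, U) = 2*O*U (j(O, U) = U*O + O*U = O*U + O*U = 2*O*U)
(I + 40951)*(j(t(11, 12), -110) + 22511) = (14112 + 40951)*(2*7*(-110) + 22511) = 55063*(-1540 + 22511) = 55063*20971 = 1154726173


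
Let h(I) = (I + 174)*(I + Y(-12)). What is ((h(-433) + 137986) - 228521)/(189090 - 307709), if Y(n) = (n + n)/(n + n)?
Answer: -21353/118619 ≈ -0.18001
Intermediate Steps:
Y(n) = 1 (Y(n) = (2*n)/((2*n)) = (2*n)*(1/(2*n)) = 1)
h(I) = (1 + I)*(174 + I) (h(I) = (I + 174)*(I + 1) = (174 + I)*(1 + I) = (1 + I)*(174 + I))
((h(-433) + 137986) - 228521)/(189090 - 307709) = (((174 + (-433)² + 175*(-433)) + 137986) - 228521)/(189090 - 307709) = (((174 + 187489 - 75775) + 137986) - 228521)/(-118619) = ((111888 + 137986) - 228521)*(-1/118619) = (249874 - 228521)*(-1/118619) = 21353*(-1/118619) = -21353/118619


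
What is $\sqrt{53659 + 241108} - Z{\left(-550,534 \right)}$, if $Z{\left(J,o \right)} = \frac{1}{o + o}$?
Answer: $- \frac{1}{1068} + \sqrt{294767} \approx 542.92$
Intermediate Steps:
$Z{\left(J,o \right)} = \frac{1}{2 o}$
$\sqrt{53659 + 241108} - Z{\left(-550,534 \right)} = \sqrt{53659 + 241108} - \frac{1}{2 \cdot 534} = \sqrt{294767} - \frac{1}{2} \cdot \frac{1}{534} = \sqrt{294767} - \frac{1}{1068} = - \frac{1}{1068} + \sqrt{294767}$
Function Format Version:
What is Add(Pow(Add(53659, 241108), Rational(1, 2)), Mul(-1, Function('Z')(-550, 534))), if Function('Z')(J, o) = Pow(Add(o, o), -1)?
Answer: Add(Rational(-1, 1068), Pow(294767, Rational(1, 2))) ≈ 542.92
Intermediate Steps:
Function('Z')(J, o) = Mul(Rational(1, 2), Pow(o, -1)) (Function('Z')(J, o) = Pow(Mul(2, o), -1) = Mul(Rational(1, 2), Pow(o, -1)))
Add(Pow(Add(53659, 241108), Rational(1, 2)), Mul(-1, Function('Z')(-550, 534))) = Add(Pow(Add(53659, 241108), Rational(1, 2)), Mul(-1, Mul(Rational(1, 2), Pow(534, -1)))) = Add(Pow(294767, Rational(1, 2)), Mul(-1, Mul(Rational(1, 2), Rational(1, 534)))) = Add(Pow(294767, Rational(1, 2)), Mul(-1, Rational(1, 1068))) = Add(Pow(294767, Rational(1, 2)), Rational(-1, 1068)) = Add(Rational(-1, 1068), Pow(294767, Rational(1, 2)))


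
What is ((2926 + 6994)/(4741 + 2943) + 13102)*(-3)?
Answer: -75514266/1921 ≈ -39310.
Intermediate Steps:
((2926 + 6994)/(4741 + 2943) + 13102)*(-3) = (9920/7684 + 13102)*(-3) = (9920*(1/7684) + 13102)*(-3) = (2480/1921 + 13102)*(-3) = (25171422/1921)*(-3) = -75514266/1921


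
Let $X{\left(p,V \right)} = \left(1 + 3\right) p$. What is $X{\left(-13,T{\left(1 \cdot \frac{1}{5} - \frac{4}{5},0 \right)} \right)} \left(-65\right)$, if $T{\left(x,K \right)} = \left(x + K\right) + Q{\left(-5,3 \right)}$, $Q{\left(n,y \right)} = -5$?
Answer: $3380$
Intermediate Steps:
$T{\left(x,K \right)} = -5 + K + x$ ($T{\left(x,K \right)} = \left(x + K\right) - 5 = \left(K + x\right) - 5 = -5 + K + x$)
$X{\left(p,V \right)} = 4 p$
$X{\left(-13,T{\left(1 \cdot \frac{1}{5} - \frac{4}{5},0 \right)} \right)} \left(-65\right) = 4 \left(-13\right) \left(-65\right) = \left(-52\right) \left(-65\right) = 3380$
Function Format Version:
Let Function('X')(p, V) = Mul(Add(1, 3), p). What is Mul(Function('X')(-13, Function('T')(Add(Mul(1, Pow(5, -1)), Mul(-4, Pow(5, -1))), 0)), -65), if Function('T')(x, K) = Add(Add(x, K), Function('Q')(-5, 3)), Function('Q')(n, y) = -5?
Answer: 3380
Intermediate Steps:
Function('T')(x, K) = Add(-5, K, x) (Function('T')(x, K) = Add(Add(x, K), -5) = Add(Add(K, x), -5) = Add(-5, K, x))
Function('X')(p, V) = Mul(4, p)
Mul(Function('X')(-13, Function('T')(Add(Mul(1, Pow(5, -1)), Mul(-4, Pow(5, -1))), 0)), -65) = Mul(Mul(4, -13), -65) = Mul(-52, -65) = 3380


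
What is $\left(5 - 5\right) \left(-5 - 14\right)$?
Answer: $0$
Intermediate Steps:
$\left(5 - 5\right) \left(-5 - 14\right) = 0 \left(-19\right) = 0$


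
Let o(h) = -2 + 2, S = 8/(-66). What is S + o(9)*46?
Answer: -4/33 ≈ -0.12121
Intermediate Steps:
S = -4/33 (S = 8*(-1/66) = -4/33 ≈ -0.12121)
o(h) = 0
S + o(9)*46 = -4/33 + 0*46 = -4/33 + 0 = -4/33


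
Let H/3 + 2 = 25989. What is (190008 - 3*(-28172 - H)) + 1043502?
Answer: 1551909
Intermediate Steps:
H = 77961 (H = -6 + 3*25989 = -6 + 77967 = 77961)
(190008 - 3*(-28172 - H)) + 1043502 = (190008 - 3*(-28172 - 1*77961)) + 1043502 = (190008 - 3*(-28172 - 77961)) + 1043502 = (190008 - 3*(-106133)) + 1043502 = (190008 + 318399) + 1043502 = 508407 + 1043502 = 1551909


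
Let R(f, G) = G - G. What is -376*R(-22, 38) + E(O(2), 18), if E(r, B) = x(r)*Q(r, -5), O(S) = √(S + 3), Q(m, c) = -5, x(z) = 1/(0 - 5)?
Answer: 1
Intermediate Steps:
x(z) = -⅕ (x(z) = 1/(-5) = -⅕)
R(f, G) = 0
O(S) = √(3 + S)
E(r, B) = 1 (E(r, B) = -⅕*(-5) = 1)
-376*R(-22, 38) + E(O(2), 18) = -376*0 + 1 = 0 + 1 = 1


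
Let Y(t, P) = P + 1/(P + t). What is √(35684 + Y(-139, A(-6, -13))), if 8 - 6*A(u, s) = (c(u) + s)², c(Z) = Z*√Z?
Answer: √6*√((166975841 + 33287280*I*√6)/(779 + 156*I*√6))/6 ≈ 188.93 - 0.16854*I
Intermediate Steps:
c(Z) = Z^(3/2)
A(u, s) = 4/3 - (s + u^(3/2))²/6 (A(u, s) = 4/3 - (u^(3/2) + s)²/6 = 4/3 - (s + u^(3/2))²/6)
√(35684 + Y(-139, A(-6, -13))) = √(35684 + (1 + (4/3 - (-13 + (-6)^(3/2))²/6)² + (4/3 - (-13 + (-6)^(3/2))²/6)*(-139))/((4/3 - (-13 + (-6)^(3/2))²/6) - 139)) = √(35684 + (1 + (4/3 - (-13 - 6*I*√6)²/6)² + (4/3 - (-13 - 6*I*√6)²/6)*(-139))/((4/3 - (-13 - 6*I*√6)²/6) - 139)) = √(35684 + (1 + (4/3 - (-13 - 6*I*√6)²/6)² + (-556/3 + 139*(-13 - 6*I*√6)²/6))/(-413/3 - (-13 - 6*I*√6)²/6)) = √(35684 + (-553/3 + (4/3 - (-13 - 6*I*√6)²/6)² + 139*(-13 - 6*I*√6)²/6)/(-413/3 - (-13 - 6*I*√6)²/6))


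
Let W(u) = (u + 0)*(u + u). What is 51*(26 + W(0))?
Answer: 1326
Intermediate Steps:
W(u) = 2*u² (W(u) = u*(2*u) = 2*u²)
51*(26 + W(0)) = 51*(26 + 2*0²) = 51*(26 + 2*0) = 51*(26 + 0) = 51*26 = 1326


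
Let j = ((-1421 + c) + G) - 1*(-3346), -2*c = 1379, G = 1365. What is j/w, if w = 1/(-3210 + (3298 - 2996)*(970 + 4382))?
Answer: 4194850947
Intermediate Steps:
c = -1379/2 (c = -1/2*1379 = -1379/2 ≈ -689.50)
j = 5201/2 (j = ((-1421 - 1379/2) + 1365) - 1*(-3346) = (-4221/2 + 1365) + 3346 = -1491/2 + 3346 = 5201/2 ≈ 2600.5)
w = 1/1613094 (w = 1/(-3210 + 302*5352) = 1/(-3210 + 1616304) = 1/1613094 ≈ 6.1993e-7)
j/w = 5201/(2*(1/1613094)) = (5201/2)*1613094 = 4194850947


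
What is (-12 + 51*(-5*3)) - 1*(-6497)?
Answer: 5720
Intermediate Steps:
(-12 + 51*(-5*3)) - 1*(-6497) = (-12 + 51*(-15)) + 6497 = (-12 - 765) + 6497 = -777 + 6497 = 5720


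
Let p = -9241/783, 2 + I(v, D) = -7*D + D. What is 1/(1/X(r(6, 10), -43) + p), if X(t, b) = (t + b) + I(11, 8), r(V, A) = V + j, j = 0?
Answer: -783/9250 ≈ -0.084649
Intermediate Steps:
I(v, D) = -2 - 6*D (I(v, D) = -2 + (-7*D + D) = -2 - 6*D)
r(V, A) = V (r(V, A) = V + 0 = V)
X(t, b) = -50 + b + t (X(t, b) = (t + b) + (-2 - 6*8) = (b + t) + (-2 - 48) = (b + t) - 50 = -50 + b + t)
p = -9241/783 (p = -9241*1/783 = -9241/783 ≈ -11.802)
1/(1/X(r(6, 10), -43) + p) = 1/(1/(-50 - 43 + 6) - 9241/783) = 1/(1/(-87) - 9241/783) = 1/(-1/87 - 9241/783) = 1/(-9250/783) = -783/9250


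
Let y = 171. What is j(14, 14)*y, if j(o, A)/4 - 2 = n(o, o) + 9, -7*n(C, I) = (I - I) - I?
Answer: 8892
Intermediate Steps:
n(C, I) = I/7 (n(C, I) = -((I - I) - I)/7 = -(0 - I)/7 = -(-1)*I/7 = I/7)
j(o, A) = 44 + 4*o/7 (j(o, A) = 8 + 4*(o/7 + 9) = 8 + 4*(9 + o/7) = 8 + (36 + 4*o/7) = 44 + 4*o/7)
j(14, 14)*y = (44 + (4/7)*14)*171 = (44 + 8)*171 = 52*171 = 8892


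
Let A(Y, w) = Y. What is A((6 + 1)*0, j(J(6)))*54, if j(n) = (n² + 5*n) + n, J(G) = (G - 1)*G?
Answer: 0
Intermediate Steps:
J(G) = G*(-1 + G) (J(G) = (-1 + G)*G = G*(-1 + G))
j(n) = n² + 6*n
A((6 + 1)*0, j(J(6)))*54 = ((6 + 1)*0)*54 = (7*0)*54 = 0*54 = 0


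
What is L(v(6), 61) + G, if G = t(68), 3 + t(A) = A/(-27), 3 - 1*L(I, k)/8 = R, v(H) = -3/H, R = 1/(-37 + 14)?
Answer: 11693/621 ≈ 18.829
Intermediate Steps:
R = -1/23 (R = 1/(-23) = -1/23 ≈ -0.043478)
L(I, k) = 560/23 (L(I, k) = 24 - 8*(-1/23) = 24 + 8/23 = 560/23)
t(A) = -3 - A/27 (t(A) = -3 + A/(-27) = -3 + A*(-1/27) = -3 - A/27)
G = -149/27 (G = -3 - 1/27*68 = -3 - 68/27 = -149/27 ≈ -5.5185)
L(v(6), 61) + G = 560/23 - 149/27 = 11693/621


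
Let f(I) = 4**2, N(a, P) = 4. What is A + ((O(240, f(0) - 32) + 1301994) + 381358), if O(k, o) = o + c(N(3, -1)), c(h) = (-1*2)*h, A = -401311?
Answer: 1282017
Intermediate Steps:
f(I) = 16
c(h) = -2*h
O(k, o) = -8 + o (O(k, o) = o - 2*4 = o - 8 = -8 + o)
A + ((O(240, f(0) - 32) + 1301994) + 381358) = -401311 + (((-8 + (16 - 32)) + 1301994) + 381358) = -401311 + (((-8 - 16) + 1301994) + 381358) = -401311 + ((-24 + 1301994) + 381358) = -401311 + (1301970 + 381358) = -401311 + 1683328 = 1282017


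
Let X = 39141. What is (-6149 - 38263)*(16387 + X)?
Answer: -2466109536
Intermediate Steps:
(-6149 - 38263)*(16387 + X) = (-6149 - 38263)*(16387 + 39141) = -44412*55528 = -2466109536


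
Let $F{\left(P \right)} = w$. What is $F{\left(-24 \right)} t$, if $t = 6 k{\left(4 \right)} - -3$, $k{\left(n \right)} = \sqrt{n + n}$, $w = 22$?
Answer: $66 + 264 \sqrt{2} \approx 439.35$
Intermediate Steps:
$F{\left(P \right)} = 22$
$k{\left(n \right)} = \sqrt{2} \sqrt{n}$ ($k{\left(n \right)} = \sqrt{2 n} = \sqrt{2} \sqrt{n}$)
$t = 3 + 12 \sqrt{2}$ ($t = 6 \sqrt{2} \sqrt{4} - -3 = 6 \sqrt{2} \cdot 2 + 3 = 6 \cdot 2 \sqrt{2} + 3 = 12 \sqrt{2} + 3 = 3 + 12 \sqrt{2} \approx 19.971$)
$F{\left(-24 \right)} t = 22 \left(3 + 12 \sqrt{2}\right) = 66 + 264 \sqrt{2}$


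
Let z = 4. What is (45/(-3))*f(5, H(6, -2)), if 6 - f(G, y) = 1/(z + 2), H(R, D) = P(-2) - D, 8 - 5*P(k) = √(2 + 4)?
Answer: -175/2 ≈ -87.500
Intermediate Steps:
P(k) = 8/5 - √6/5 (P(k) = 8/5 - √(2 + 4)/5 = 8/5 - √6/5)
H(R, D) = 8/5 - D - √6/5 (H(R, D) = (8/5 - √6/5) - D = 8/5 - D - √6/5)
f(G, y) = 35/6 (f(G, y) = 6 - 1/(4 + 2) = 6 - 1/6 = 6 - 1*⅙ = 6 - ⅙ = 35/6)
(45/(-3))*f(5, H(6, -2)) = (45/(-3))*(35/6) = -⅓*45*(35/6) = -15*35/6 = -175/2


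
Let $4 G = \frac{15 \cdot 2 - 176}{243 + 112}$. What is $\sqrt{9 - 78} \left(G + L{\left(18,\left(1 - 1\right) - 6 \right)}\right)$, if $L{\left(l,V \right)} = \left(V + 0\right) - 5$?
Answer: $- \frac{7883 i \sqrt{69}}{710} \approx - 92.227 i$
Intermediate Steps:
$G = - \frac{73}{710}$ ($G = \frac{\left(15 \cdot 2 - 176\right) \frac{1}{243 + 112}}{4} = \frac{\left(30 - 176\right) \frac{1}{355}}{4} = \frac{\left(-146\right) \frac{1}{355}}{4} = \frac{1}{4} \left(- \frac{146}{355}\right) = - \frac{73}{710} \approx -0.10282$)
$L{\left(l,V \right)} = -5 + V$ ($L{\left(l,V \right)} = V - 5 = -5 + V$)
$\sqrt{9 - 78} \left(G + L{\left(18,\left(1 - 1\right) - 6 \right)}\right) = \sqrt{9 - 78} \left(- \frac{73}{710} + \left(-5 + \left(\left(1 - 1\right) - 6\right)\right)\right) = \sqrt{-69} \left(- \frac{73}{710} + \left(-5 + \left(0 - 6\right)\right)\right) = i \sqrt{69} \left(- \frac{73}{710} - 11\right) = i \sqrt{69} \left(- \frac{7883}{710}\right) = - \frac{7883 i \sqrt{69}}{710}$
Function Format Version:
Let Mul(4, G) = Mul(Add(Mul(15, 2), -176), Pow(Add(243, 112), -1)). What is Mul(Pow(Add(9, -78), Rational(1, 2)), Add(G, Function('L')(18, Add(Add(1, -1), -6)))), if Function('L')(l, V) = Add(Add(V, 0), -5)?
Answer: Mul(Rational(-7883, 710), I, Pow(69, Rational(1, 2))) ≈ Mul(-92.227, I)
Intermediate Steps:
G = Rational(-73, 710) (G = Mul(Rational(1, 4), Mul(Add(Mul(15, 2), -176), Pow(Add(243, 112), -1))) = Mul(Rational(1, 4), Mul(Add(30, -176), Pow(355, -1))) = Mul(Rational(1, 4), Mul(-146, Rational(1, 355))) = Mul(Rational(1, 4), Rational(-146, 355)) = Rational(-73, 710) ≈ -0.10282)
Function('L')(l, V) = Add(-5, V) (Function('L')(l, V) = Add(V, -5) = Add(-5, V))
Mul(Pow(Add(9, -78), Rational(1, 2)), Add(G, Function('L')(18, Add(Add(1, -1), -6)))) = Mul(Pow(Add(9, -78), Rational(1, 2)), Add(Rational(-73, 710), Add(-5, Add(Add(1, -1), -6)))) = Mul(Pow(-69, Rational(1, 2)), Add(Rational(-73, 710), Add(-5, Add(0, -6)))) = Mul(Mul(I, Pow(69, Rational(1, 2))), Add(Rational(-73, 710), Add(-5, -6))) = Mul(Mul(I, Pow(69, Rational(1, 2))), Add(Rational(-73, 710), -11)) = Mul(Mul(I, Pow(69, Rational(1, 2))), Rational(-7883, 710)) = Mul(Rational(-7883, 710), I, Pow(69, Rational(1, 2)))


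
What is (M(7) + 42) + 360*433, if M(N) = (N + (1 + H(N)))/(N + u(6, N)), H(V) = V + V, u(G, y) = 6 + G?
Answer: 2962540/19 ≈ 1.5592e+5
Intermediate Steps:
H(V) = 2*V
M(N) = (1 + 3*N)/(12 + N) (M(N) = (N + (1 + 2*N))/(N + (6 + 6)) = (1 + 3*N)/(N + 12) = (1 + 3*N)/(12 + N))
(M(7) + 42) + 360*433 = ((1 + 3*7)/(12 + 7) + 42) + 360*433 = ((1 + 21)/19 + 42) + 155880 = ((1/19)*22 + 42) + 155880 = (22/19 + 42) + 155880 = 820/19 + 155880 = 2962540/19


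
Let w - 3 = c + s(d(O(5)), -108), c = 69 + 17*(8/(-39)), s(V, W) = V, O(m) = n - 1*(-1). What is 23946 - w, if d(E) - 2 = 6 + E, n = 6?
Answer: 930637/39 ≈ 23863.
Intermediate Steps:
O(m) = 7 (O(m) = 6 - 1*(-1) = 6 + 1 = 7)
d(E) = 8 + E (d(E) = 2 + (6 + E) = 8 + E)
c = 2555/39 (c = 69 + 17*(8*(-1/39)) = 69 + 17*(-8/39) = 69 - 136/39 = 2555/39 ≈ 65.513)
w = 3257/39 (w = 3 + (2555/39 + (8 + 7)) = 3 + (2555/39 + 15) = 3 + 3140/39 = 3257/39 ≈ 83.513)
23946 - w = 23946 - 1*3257/39 = 23946 - 3257/39 = 930637/39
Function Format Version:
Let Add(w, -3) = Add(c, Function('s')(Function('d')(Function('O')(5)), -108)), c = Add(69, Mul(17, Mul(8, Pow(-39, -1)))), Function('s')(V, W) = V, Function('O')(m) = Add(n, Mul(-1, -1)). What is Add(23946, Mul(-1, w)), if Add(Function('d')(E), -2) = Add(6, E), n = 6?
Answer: Rational(930637, 39) ≈ 23863.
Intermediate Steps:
Function('O')(m) = 7 (Function('O')(m) = Add(6, Mul(-1, -1)) = Add(6, 1) = 7)
Function('d')(E) = Add(8, E) (Function('d')(E) = Add(2, Add(6, E)) = Add(8, E))
c = Rational(2555, 39) (c = Add(69, Mul(17, Mul(8, Rational(-1, 39)))) = Add(69, Mul(17, Rational(-8, 39))) = Add(69, Rational(-136, 39)) = Rational(2555, 39) ≈ 65.513)
w = Rational(3257, 39) (w = Add(3, Add(Rational(2555, 39), Add(8, 7))) = Add(3, Add(Rational(2555, 39), 15)) = Add(3, Rational(3140, 39)) = Rational(3257, 39) ≈ 83.513)
Add(23946, Mul(-1, w)) = Add(23946, Mul(-1, Rational(3257, 39))) = Add(23946, Rational(-3257, 39)) = Rational(930637, 39)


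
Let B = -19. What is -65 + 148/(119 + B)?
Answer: -1588/25 ≈ -63.520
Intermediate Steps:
-65 + 148/(119 + B) = -65 + 148/(119 - 19) = -65 + 148/100 = -65 + (1/100)*148 = -65 + 37/25 = -1588/25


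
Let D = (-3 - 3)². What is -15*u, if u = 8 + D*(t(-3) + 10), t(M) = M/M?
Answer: -6060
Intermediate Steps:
t(M) = 1
D = 36 (D = (-6)² = 36)
u = 404 (u = 8 + 36*(1 + 10) = 8 + 36*11 = 8 + 396 = 404)
-15*u = -15*404 = -6060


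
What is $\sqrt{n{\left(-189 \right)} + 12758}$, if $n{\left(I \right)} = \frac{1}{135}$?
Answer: $\frac{19 \sqrt{71565}}{45} \approx 112.95$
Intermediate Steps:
$n{\left(I \right)} = \frac{1}{135}$
$\sqrt{n{\left(-189 \right)} + 12758} = \sqrt{\frac{1}{135} + 12758} = \sqrt{\frac{1722331}{135}} = \frac{19 \sqrt{71565}}{45}$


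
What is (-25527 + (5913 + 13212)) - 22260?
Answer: -28662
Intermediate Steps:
(-25527 + (5913 + 13212)) - 22260 = (-25527 + 19125) - 22260 = -6402 - 22260 = -28662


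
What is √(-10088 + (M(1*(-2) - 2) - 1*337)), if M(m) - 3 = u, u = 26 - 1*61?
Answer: I*√10457 ≈ 102.26*I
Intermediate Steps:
u = -35 (u = 26 - 61 = -35)
M(m) = -32 (M(m) = 3 - 35 = -32)
√(-10088 + (M(1*(-2) - 2) - 1*337)) = √(-10088 + (-32 - 1*337)) = √(-10088 + (-32 - 337)) = √(-10088 - 369) = √(-10457) = I*√10457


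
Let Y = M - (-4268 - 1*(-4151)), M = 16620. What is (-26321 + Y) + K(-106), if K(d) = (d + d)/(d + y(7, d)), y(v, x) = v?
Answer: -948604/99 ≈ -9581.9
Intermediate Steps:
K(d) = 2*d/(7 + d) (K(d) = (d + d)/(d + 7) = (2*d)/(7 + d) = 2*d/(7 + d))
Y = 16737 (Y = 16620 - (-4268 - 1*(-4151)) = 16620 - (-4268 + 4151) = 16620 - 1*(-117) = 16620 + 117 = 16737)
(-26321 + Y) + K(-106) = (-26321 + 16737) + 2*(-106)/(7 - 106) = -9584 + 2*(-106)/(-99) = -9584 + 2*(-106)*(-1/99) = -9584 + 212/99 = -948604/99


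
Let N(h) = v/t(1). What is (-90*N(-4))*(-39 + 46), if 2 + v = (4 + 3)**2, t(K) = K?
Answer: -29610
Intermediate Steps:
v = 47 (v = -2 + (4 + 3)**2 = -2 + 7**2 = -2 + 49 = 47)
N(h) = 47 (N(h) = 47/1 = 47*1 = 47)
(-90*N(-4))*(-39 + 46) = (-90*47)*(-39 + 46) = -4230*7 = -29610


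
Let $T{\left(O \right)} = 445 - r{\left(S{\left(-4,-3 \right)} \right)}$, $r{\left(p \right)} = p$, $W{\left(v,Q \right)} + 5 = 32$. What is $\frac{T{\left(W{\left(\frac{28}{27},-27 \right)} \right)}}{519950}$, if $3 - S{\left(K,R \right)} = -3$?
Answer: $\frac{439}{519950} \approx 0.00084431$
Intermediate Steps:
$S{\left(K,R \right)} = 6$ ($S{\left(K,R \right)} = 3 - -3 = 3 + 3 = 6$)
$W{\left(v,Q \right)} = 27$ ($W{\left(v,Q \right)} = -5 + 32 = 27$)
$T{\left(O \right)} = 439$ ($T{\left(O \right)} = 445 - 6 = 439$)
$\frac{T{\left(W{\left(\frac{28}{27},-27 \right)} \right)}}{519950} = \frac{439}{519950}$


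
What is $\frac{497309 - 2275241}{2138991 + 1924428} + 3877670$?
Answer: $\frac{1750732908422}{451491} \approx 3.8777 \cdot 10^{6}$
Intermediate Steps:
$\frac{497309 - 2275241}{2138991 + 1924428} + 3877670 = - \frac{1777932}{4063419} + 3877670 = \left(-1777932\right) \frac{1}{4063419} + 3877670 = - \frac{197548}{451491} + 3877670 = \frac{1750732908422}{451491}$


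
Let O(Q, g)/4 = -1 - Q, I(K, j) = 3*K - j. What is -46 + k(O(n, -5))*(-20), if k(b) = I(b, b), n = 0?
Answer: 114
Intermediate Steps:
I(K, j) = -j + 3*K
O(Q, g) = -4 - 4*Q (O(Q, g) = 4*(-1 - Q) = -4 - 4*Q)
k(b) = 2*b (k(b) = -b + 3*b = 2*b)
-46 + k(O(n, -5))*(-20) = -46 + (2*(-4 - 4*0))*(-20) = -46 + (2*(-4 + 0))*(-20) = -46 + (2*(-4))*(-20) = -46 - 8*(-20) = -46 + 160 = 114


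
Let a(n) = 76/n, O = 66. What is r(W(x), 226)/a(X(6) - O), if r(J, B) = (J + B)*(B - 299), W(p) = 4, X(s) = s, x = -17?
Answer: 251850/19 ≈ 13255.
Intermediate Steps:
r(J, B) = (-299 + B)*(B + J) (r(J, B) = (B + J)*(-299 + B) = (-299 + B)*(B + J))
r(W(x), 226)/a(X(6) - O) = (226² - 299*226 - 299*4 + 226*4)/((76/(6 - 1*66))) = (51076 - 67574 - 1196 + 904)/((76/(6 - 66))) = -16790/(76/(-60)) = -16790/(76*(-1/60)) = -16790/(-19/15) = -16790*(-15/19) = 251850/19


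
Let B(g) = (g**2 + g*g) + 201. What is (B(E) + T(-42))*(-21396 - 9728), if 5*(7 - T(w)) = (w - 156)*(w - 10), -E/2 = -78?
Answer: -7286252896/5 ≈ -1.4573e+9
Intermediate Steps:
E = 156 (E = -2*(-78) = 156)
B(g) = 201 + 2*g**2 (B(g) = (g**2 + g**2) + 201 = 2*g**2 + 201 = 201 + 2*g**2)
T(w) = 7 - (-156 + w)*(-10 + w)/5 (T(w) = 7 - (w - 156)*(w - 10)/5 = 7 - (-156 + w)*(-10 + w)/5)
(B(E) + T(-42))*(-21396 - 9728) = ((201 + 2*156**2) + (-305 - 1/5*(-42)**2 + (166/5)*(-42)))*(-21396 - 9728) = ((201 + 2*24336) + (-305 - 1/5*1764 - 6972/5))*(-31124) = ((201 + 48672) + (-305 - 1764/5 - 6972/5))*(-31124) = (48873 - 10261/5)*(-31124) = (234104/5)*(-31124) = -7286252896/5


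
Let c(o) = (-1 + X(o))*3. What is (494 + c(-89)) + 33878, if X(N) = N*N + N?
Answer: 57865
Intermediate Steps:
X(N) = N + N² (X(N) = N² + N = N + N²)
c(o) = -3 + 3*o*(1 + o) (c(o) = (-1 + o*(1 + o))*3 = -3 + 3*o*(1 + o))
(494 + c(-89)) + 33878 = (494 + (-3 + 3*(-89)*(1 - 89))) + 33878 = (494 + (-3 + 3*(-89)*(-88))) + 33878 = (494 + (-3 + 23496)) + 33878 = (494 + 23493) + 33878 = 23987 + 33878 = 57865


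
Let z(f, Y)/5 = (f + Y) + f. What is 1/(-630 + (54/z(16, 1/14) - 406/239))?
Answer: -536555/338760436 ≈ -0.0015839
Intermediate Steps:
z(f, Y) = 5*Y + 10*f (z(f, Y) = 5*((f + Y) + f) = 5*((Y + f) + f) = 5*(Y + 2*f) = 5*Y + 10*f)
1/(-630 + (54/z(16, 1/14) - 406/239)) = 1/(-630 + (54/(5/14 + 10*16) - 406/239)) = 1/(-630 + (54/(5*(1/14) + 160) - 406*1/239)) = 1/(-630 + (54/(5/14 + 160) - 406/239)) = 1/(-630 + (54/(2245/14) - 406/239)) = 1/(-630 + (54*(14/2245) - 406/239)) = 1/(-630 + (756/2245 - 406/239)) = 1/(-630 - 730786/536555) = 1/(-338760436/536555) = -536555/338760436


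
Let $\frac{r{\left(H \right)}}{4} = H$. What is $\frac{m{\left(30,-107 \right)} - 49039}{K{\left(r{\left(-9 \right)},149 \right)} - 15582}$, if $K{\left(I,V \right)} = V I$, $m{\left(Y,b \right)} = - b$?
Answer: $\frac{24466}{10473} \approx 2.3361$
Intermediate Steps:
$r{\left(H \right)} = 4 H$
$K{\left(I,V \right)} = I V$
$\frac{m{\left(30,-107 \right)} - 49039}{K{\left(r{\left(-9 \right)},149 \right)} - 15582} = \frac{\left(-1\right) \left(-107\right) - 49039}{4 \left(-9\right) 149 - 15582} = \frac{107 - 49039}{\left(-36\right) 149 - 15582} = - \frac{48932}{-5364 - 15582} = - \frac{48932}{-20946} = \left(-48932\right) \left(- \frac{1}{20946}\right) = \frac{24466}{10473}$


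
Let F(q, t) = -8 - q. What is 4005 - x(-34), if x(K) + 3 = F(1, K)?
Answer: 4017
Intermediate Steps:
x(K) = -12 (x(K) = -3 + (-8 - 1*1) = -3 + (-8 - 1) = -3 - 9 = -12)
4005 - x(-34) = 4005 - 1*(-12) = 4005 + 12 = 4017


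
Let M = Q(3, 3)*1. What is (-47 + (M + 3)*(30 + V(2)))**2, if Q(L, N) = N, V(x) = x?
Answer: 21025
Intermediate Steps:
M = 3 (M = 3*1 = 3)
(-47 + (M + 3)*(30 + V(2)))**2 = (-47 + (3 + 3)*(30 + 2))**2 = (-47 + 6*32)**2 = (-47 + 192)**2 = 145**2 = 21025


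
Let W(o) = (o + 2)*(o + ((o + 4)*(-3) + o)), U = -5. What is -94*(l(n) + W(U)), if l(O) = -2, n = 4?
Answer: -1786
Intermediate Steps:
W(o) = (-12 - o)*(2 + o) (W(o) = (2 + o)*(o + ((4 + o)*(-3) + o)) = (2 + o)*(o + ((-12 - 3*o) + o)) = (2 + o)*(o + (-12 - 2*o)) = (2 + o)*(-12 - o) = (-12 - o)*(2 + o))
-94*(l(n) + W(U)) = -94*(-2 + (-24 - 1*(-5)² - 14*(-5))) = -94*(-2 + (-24 - 1*25 + 70)) = -94*(-2 + (-24 - 25 + 70)) = -94*(-2 + 21) = -94*19 = -1786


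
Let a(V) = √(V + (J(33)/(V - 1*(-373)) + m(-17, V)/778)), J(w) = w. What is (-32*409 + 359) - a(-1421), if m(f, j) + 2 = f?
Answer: -12729 - I*√59043615284190/203836 ≈ -12729.0 - 37.697*I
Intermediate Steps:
m(f, j) = -2 + f
a(V) = √(-19/778 + V + 33/(373 + V)) (a(V) = √(V + (33/(V - 1*(-373)) + (-2 - 17)/778)) = √(V + (33/(V + 373) - 19*1/778)) = √(V + (33/(373 + V) - 19/778)) = √(V + (-19/778 + 33/(373 + V))) = √(-19/778 + V + 33/(373 + V)))
(-32*409 + 359) - a(-1421) = (-32*409 + 359) - √(-14782 + 605284*(-1421) + 19974372/(373 - 1421))/778 = (-13088 + 359) - √(-14782 - 860108564 + 19974372/(-1048))/778 = -12729 - √(-14782 - 860108564 + 19974372*(-1/1048))/778 = -12729 - √(-14782 - 860108564 - 4993593/262)/778 = -12729 - √(-225357310245/262)/778 = -12729 - I*√59043615284190/262/778 = -12729 - I*√59043615284190/203836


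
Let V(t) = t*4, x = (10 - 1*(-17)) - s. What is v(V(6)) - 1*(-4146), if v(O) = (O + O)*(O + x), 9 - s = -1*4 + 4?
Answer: 6162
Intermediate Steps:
s = 9 (s = 9 - (-1*4 + 4) = 9 - (-4 + 4) = 9 - 1*0 = 9 + 0 = 9)
x = 18 (x = (10 - 1*(-17)) - 1*9 = (10 + 17) - 9 = 27 - 9 = 18)
V(t) = 4*t
v(O) = 2*O*(18 + O) (v(O) = (O + O)*(O + 18) = (2*O)*(18 + O) = 2*O*(18 + O))
v(V(6)) - 1*(-4146) = 2*(4*6)*(18 + 4*6) - 1*(-4146) = 2*24*(18 + 24) + 4146 = 2*24*42 + 4146 = 2016 + 4146 = 6162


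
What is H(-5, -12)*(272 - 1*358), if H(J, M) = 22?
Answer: -1892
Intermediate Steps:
H(-5, -12)*(272 - 1*358) = 22*(272 - 1*358) = 22*(272 - 358) = 22*(-86) = -1892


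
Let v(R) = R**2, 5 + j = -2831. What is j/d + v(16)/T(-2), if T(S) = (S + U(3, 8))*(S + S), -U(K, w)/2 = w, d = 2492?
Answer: 13555/5607 ≈ 2.4175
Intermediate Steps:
j = -2836 (j = -5 - 2831 = -2836)
U(K, w) = -2*w
T(S) = 2*S*(-16 + S) (T(S) = (S - 2*8)*(S + S) = (S - 16)*(2*S) = (-16 + S)*(2*S) = 2*S*(-16 + S))
j/d + v(16)/T(-2) = -2836/2492 + 16**2/((2*(-2)*(-16 - 2))) = -2836*1/2492 + 256/((2*(-2)*(-18))) = -709/623 + 256/72 = -709/623 + 256*(1/72) = -709/623 + 32/9 = 13555/5607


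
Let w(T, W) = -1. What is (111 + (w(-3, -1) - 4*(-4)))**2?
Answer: 15876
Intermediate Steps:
(111 + (w(-3, -1) - 4*(-4)))**2 = (111 + (-1 - 4*(-4)))**2 = (111 + (-1 + 16))**2 = (111 + 15)**2 = 126**2 = 15876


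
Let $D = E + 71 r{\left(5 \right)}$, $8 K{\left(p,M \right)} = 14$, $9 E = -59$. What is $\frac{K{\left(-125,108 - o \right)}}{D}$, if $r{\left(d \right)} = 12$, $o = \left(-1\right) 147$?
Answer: $\frac{9}{4348} \approx 0.0020699$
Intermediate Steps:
$o = -147$
$E = - \frac{59}{9}$ ($E = \frac{1}{9} \left(-59\right) = - \frac{59}{9} \approx -6.5556$)
$K{\left(p,M \right)} = \frac{7}{4}$ ($K{\left(p,M \right)} = \frac{1}{8} \cdot 14 = \frac{7}{4}$)
$D = \frac{7609}{9}$ ($D = - \frac{59}{9} + 71 \cdot 12 = - \frac{59}{9} + 852 = \frac{7609}{9} \approx 845.44$)
$\frac{K{\left(-125,108 - o \right)}}{D} = \frac{7}{4 \cdot \frac{7609}{9}} = \frac{7}{4} \cdot \frac{9}{7609} = \frac{9}{4348}$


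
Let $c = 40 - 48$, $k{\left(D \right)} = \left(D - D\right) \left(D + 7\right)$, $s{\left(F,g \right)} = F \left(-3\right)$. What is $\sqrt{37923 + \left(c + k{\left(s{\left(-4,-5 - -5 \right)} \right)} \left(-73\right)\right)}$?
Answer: $\sqrt{37915} \approx 194.72$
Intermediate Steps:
$s{\left(F,g \right)} = - 3 F$
$k{\left(D \right)} = 0$ ($k{\left(D \right)} = 0 \left(7 + D\right) = 0$)
$c = -8$ ($c = 40 - 48 = -8$)
$\sqrt{37923 + \left(c + k{\left(s{\left(-4,-5 - -5 \right)} \right)} \left(-73\right)\right)} = \sqrt{37923 + \left(-8 + 0 \left(-73\right)\right)} = \sqrt{37923 + \left(-8 + 0\right)} = \sqrt{37923 - 8} = \sqrt{37915}$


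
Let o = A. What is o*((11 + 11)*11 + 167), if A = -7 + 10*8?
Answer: 29857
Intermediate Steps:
A = 73 (A = -7 + 80 = 73)
o = 73
o*((11 + 11)*11 + 167) = 73*((11 + 11)*11 + 167) = 73*(22*11 + 167) = 73*(242 + 167) = 73*409 = 29857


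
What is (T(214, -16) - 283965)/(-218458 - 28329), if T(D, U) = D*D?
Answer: 238169/246787 ≈ 0.96508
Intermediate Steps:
T(D, U) = D²
(T(214, -16) - 283965)/(-218458 - 28329) = (214² - 283965)/(-218458 - 28329) = (45796 - 283965)/(-246787) = -238169*(-1/246787) = 238169/246787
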